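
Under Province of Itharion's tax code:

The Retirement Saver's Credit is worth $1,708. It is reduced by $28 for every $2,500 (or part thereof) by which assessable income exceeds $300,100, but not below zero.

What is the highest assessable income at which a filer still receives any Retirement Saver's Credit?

After 60 increments the reduction is 60 × $28 = $1,680, leaving $28; one more increment wipes it out. Increment 60 ends at excess 60 × $2,500 = $150,000, so the highest qualifying income is $300,100 + $150,000 = $450,100.

$450,100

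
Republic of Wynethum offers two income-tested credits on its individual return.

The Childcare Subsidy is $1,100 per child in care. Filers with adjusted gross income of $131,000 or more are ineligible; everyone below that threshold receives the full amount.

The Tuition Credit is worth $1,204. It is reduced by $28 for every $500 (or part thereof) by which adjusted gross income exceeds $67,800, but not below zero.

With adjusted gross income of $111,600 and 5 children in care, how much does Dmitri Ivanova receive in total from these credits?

Childcare Subsidy: base = 5 × $1,100 = $5,500. $111,600 is below the $131,000 cutoff, so the full $5,500 applies.
Tuition Credit: income exceeds $67,800 by $43,800 → 88 increments × $28 = $2,464 ≥ base, so the credit is $0.
Total: $5,500 + $0 = $5,500.

$5,500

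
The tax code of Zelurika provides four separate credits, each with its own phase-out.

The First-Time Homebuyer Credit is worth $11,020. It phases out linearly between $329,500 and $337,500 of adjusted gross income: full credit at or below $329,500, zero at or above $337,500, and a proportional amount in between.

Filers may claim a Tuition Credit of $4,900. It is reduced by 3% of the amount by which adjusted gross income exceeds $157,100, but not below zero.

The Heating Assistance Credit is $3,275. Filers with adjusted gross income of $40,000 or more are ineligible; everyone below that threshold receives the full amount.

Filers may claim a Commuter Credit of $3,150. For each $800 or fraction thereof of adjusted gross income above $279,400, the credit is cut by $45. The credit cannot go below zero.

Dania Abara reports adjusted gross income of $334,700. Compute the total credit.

$3,857

First-Time Homebuyer Credit: $334,700 is $5,200 into a $8,000 phase-out range, leaving 2,800/8,000 of the credit: $11,020 × 2,800/8,000 = $3,857.
Tuition Credit: 3% of the $177,600 excess over $157,100 is $5,328 ≥ base, so the credit is $0.
Heating Assistance Credit: $334,700 meets or exceeds the $40,000 cutoff, so the credit is $0.
Commuter Credit: income exceeds $279,400 by $55,300 → 70 increments × $45 = $3,150 ≥ base, so the credit is $0.
Total: $3,857 + $0 + $0 + $0 = $3,857.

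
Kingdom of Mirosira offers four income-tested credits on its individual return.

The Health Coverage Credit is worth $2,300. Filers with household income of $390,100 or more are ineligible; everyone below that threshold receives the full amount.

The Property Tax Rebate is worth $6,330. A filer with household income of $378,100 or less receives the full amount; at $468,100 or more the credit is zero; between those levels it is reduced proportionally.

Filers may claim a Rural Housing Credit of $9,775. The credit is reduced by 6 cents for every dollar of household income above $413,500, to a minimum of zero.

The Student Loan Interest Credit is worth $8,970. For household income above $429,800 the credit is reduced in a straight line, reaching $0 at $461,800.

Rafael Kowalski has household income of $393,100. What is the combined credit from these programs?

$24,020

Health Coverage Credit: $393,100 meets or exceeds the $390,100 cutoff, so the credit is $0.
Property Tax Rebate: $393,100 is $15,000 into a $90,000 phase-out range, leaving 75,000/90,000 of the credit: $6,330 × 75,000/90,000 = $5,275.
Rural Housing Credit: $393,100 is at or below the $413,500 threshold, so the full $9,775 applies.
Student Loan Interest Credit: $393,100 is at or below the $429,800 threshold, so the full $8,970 applies.
Total: $0 + $5,275 + $9,775 + $8,970 = $24,020.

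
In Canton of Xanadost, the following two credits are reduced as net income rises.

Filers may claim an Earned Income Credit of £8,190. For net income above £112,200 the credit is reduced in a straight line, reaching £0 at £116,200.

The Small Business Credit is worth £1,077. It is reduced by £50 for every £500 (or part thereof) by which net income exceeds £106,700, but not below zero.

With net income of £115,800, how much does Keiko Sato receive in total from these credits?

Earned Income Credit: £115,800 is £3,600 into a £4,000 phase-out range, leaving 400/4,000 of the credit: £8,190 × 400/4,000 = £819.
Small Business Credit: income exceeds £106,700 by £9,100, which is 19 full-or-partial £500 increments; reduction = 19 × £50 = £950, leaving £127.
Total: £819 + £127 = £946.

£946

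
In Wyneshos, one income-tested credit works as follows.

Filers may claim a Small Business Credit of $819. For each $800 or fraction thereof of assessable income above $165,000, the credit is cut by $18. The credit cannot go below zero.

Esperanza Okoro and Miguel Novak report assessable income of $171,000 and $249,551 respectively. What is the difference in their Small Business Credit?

Esperanza ($171,000): Small Business Credit: income exceeds $165,000 by $6,000, which is 8 full-or-partial $800 increments; reduction = 8 × $18 = $144, leaving $675.
Miguel ($249,551): Small Business Credit: income exceeds $165,000 by $84,551 → 106 increments × $18 = $1,908 ≥ base, so the credit is $0.
Difference: |$675 − $0| = $675.

$675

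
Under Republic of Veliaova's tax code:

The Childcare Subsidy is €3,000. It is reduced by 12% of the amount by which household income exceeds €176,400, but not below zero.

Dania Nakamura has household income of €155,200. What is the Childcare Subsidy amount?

Childcare Subsidy: €155,200 is at or below the €176,400 threshold, so the full €3,000 applies.

€3,000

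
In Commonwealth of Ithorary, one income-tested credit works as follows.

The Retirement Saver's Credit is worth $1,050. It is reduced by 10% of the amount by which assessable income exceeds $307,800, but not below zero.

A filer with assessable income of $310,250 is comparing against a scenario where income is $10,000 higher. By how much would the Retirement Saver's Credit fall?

$805

At $310,250 — 10% of the $2,450 excess over $307,800 is $245; credit = $1,050 − $245 = $805.
At $320,250 — 10% of the $12,450 excess over $307,800 is $1,245 ≥ base, so the credit is $0.
Lost: $805 − $0 = $805.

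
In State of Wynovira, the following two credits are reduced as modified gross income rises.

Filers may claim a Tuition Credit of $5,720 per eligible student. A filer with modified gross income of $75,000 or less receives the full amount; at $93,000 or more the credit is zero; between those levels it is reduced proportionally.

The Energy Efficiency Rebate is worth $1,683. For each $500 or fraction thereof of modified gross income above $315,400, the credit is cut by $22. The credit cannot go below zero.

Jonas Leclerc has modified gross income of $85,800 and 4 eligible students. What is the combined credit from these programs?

Tuition Credit: base = 4 × $5,720 = $22,880. $85,800 is $10,800 into a $18,000 phase-out range, leaving 7,200/18,000 of the credit: $22,880 × 7,200/18,000 = $9,152.
Energy Efficiency Rebate: $85,800 is at or below the $315,400 threshold, so the full $1,683 applies.
Total: $9,152 + $1,683 = $10,835.

$10,835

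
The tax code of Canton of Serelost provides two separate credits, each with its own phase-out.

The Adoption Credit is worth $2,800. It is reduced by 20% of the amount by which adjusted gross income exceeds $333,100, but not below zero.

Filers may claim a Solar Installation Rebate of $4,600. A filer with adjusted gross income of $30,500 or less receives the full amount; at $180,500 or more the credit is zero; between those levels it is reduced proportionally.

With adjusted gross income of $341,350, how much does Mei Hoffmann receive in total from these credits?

$1,150

Adoption Credit: 20% of the $8,250 excess over $333,100 is $1,650; credit = $2,800 − $1,650 = $1,150.
Solar Installation Rebate: $341,350 is at or above $180,500, so the credit is $0.
Total: $1,150 + $0 = $1,150.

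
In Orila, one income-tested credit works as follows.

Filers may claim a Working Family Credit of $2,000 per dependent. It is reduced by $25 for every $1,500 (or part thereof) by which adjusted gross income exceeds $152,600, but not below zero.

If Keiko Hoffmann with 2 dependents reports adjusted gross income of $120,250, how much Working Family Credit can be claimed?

Working Family Credit: base = 2 × $2,000 = $4,000. $120,250 is at or below the $152,600 threshold, so the full $4,000 applies.

$4,000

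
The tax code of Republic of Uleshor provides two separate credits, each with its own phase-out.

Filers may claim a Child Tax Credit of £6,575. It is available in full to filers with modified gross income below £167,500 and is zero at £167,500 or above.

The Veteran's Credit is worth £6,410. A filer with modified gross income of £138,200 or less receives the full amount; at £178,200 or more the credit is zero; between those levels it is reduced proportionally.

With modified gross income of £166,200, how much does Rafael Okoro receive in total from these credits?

Child Tax Credit: £166,200 is below the £167,500 cutoff, so the full £6,575 applies.
Veteran's Credit: £166,200 is £28,000 into a £40,000 phase-out range, leaving 12,000/40,000 of the credit: £6,410 × 12,000/40,000 = £1,923.
Total: £6,575 + £1,923 = £8,498.

£8,498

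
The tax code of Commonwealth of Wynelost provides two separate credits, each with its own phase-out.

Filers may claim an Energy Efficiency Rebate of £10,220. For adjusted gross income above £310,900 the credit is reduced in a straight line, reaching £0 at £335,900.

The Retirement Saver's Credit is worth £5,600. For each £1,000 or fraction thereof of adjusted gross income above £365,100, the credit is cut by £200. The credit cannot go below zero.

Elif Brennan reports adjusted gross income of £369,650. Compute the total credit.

£4,600

Energy Efficiency Rebate: £369,650 is at or above £335,900, so the credit is £0.
Retirement Saver's Credit: income exceeds £365,100 by £4,550, which is 5 full-or-partial £1,000 increments; reduction = 5 × £200 = £1,000, leaving £4,600.
Total: £0 + £4,600 = £4,600.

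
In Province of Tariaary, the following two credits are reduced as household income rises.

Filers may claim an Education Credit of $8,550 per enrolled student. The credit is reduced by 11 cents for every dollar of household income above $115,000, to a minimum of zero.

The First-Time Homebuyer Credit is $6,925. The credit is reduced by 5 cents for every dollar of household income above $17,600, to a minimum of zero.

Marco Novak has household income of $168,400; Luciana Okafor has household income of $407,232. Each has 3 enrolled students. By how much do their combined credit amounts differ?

$19,776

Marco ($168,400): Education Credit: base = 3 × $8,550 = $25,650. 11% of the $53,400 excess over $115,000 is $5,874; credit = $25,650 − $5,874 = $19,776. First-Time Homebuyer Credit: 5% of the $150,800 excess over $17,600 is $7,540 ≥ base, so the credit is $0. total $19,776 + $0 = $19,776
Luciana ($407,232): Education Credit: base = 3 × $8,550 = $25,650. 11% of the $292,232 excess over $115,000 is $32,145.52 ≥ base, so the credit is $0. First-Time Homebuyer Credit: 5% of the $389,632 excess over $17,600 is $19,481.60 ≥ base, so the credit is $0. total $0 + $0 = $0
Difference: |$19,776 − $0| = $19,776.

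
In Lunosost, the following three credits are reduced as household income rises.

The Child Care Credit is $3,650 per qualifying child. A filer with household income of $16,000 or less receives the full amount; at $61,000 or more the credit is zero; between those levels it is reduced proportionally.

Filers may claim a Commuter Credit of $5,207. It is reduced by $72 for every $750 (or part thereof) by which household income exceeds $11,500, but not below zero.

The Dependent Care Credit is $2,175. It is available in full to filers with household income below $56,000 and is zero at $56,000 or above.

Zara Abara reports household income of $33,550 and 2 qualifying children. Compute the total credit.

Child Care Credit: base = 2 × $3,650 = $7,300. $33,550 is $17,550 into a $45,000 phase-out range, leaving 27,450/45,000 of the credit: $7,300 × 27,450/45,000 = $4,453.
Commuter Credit: income exceeds $11,500 by $22,050, which is 30 full-or-partial $750 increments; reduction = 30 × $72 = $2,160, leaving $3,047.
Dependent Care Credit: $33,550 is below the $56,000 cutoff, so the full $2,175 applies.
Total: $4,453 + $3,047 + $2,175 = $9,675.

$9,675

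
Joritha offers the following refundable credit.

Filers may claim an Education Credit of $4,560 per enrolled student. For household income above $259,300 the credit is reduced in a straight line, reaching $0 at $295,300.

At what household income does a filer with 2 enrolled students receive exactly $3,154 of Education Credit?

$282,850

Full credit = 2 × $4,560 = $9,120.
$3,154 is 3,154/9,120 of the full $9,120, so 5,966/9,120 of the $36,000 range has been used: income = $259,300 + $36,000 × 5,966/9,120 = $282,850.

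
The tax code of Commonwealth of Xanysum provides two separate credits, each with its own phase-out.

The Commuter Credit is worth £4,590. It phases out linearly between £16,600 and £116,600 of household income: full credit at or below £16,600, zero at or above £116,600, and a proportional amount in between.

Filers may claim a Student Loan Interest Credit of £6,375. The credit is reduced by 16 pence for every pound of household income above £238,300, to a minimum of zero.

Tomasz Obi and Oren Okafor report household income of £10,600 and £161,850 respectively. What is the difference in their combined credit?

Tomasz (£10,600): Commuter Credit: £10,600 is at or below the £16,600 threshold, so the full £4,590 applies. Student Loan Interest Credit: £10,600 is at or below the £238,300 threshold, so the full £6,375 applies. total £4,590 + £6,375 = £10,965
Oren (£161,850): Commuter Credit: £161,850 is at or above £116,600, so the credit is £0. Student Loan Interest Credit: £161,850 is at or below the £238,300 threshold, so the full £6,375 applies. total £0 + £6,375 = £6,375
Difference: |£10,965 − £6,375| = £4,590.

£4,590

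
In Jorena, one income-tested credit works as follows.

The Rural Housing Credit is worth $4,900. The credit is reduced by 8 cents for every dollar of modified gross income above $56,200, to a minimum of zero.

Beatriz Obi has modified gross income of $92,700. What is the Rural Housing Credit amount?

Rural Housing Credit: 8% of the $36,500 excess over $56,200 is $2,920; credit = $4,900 − $2,920 = $1,980.

$1,980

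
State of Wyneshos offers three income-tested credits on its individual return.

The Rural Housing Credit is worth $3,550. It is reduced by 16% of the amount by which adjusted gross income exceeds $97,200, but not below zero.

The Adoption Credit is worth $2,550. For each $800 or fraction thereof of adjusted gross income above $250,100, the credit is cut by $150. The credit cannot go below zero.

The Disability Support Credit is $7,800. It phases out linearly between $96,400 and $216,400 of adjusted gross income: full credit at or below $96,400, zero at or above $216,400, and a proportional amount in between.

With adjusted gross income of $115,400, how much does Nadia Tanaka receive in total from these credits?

$9,753

Rural Housing Credit: 16% of the $18,200 excess over $97,200 is $2,912; credit = $3,550 − $2,912 = $638.
Adoption Credit: $115,400 is at or below the $250,100 threshold, so the full $2,550 applies.
Disability Support Credit: $115,400 is $19,000 into a $120,000 phase-out range, leaving 101,000/120,000 of the credit: $7,800 × 101,000/120,000 = $6,565.
Total: $638 + $2,550 + $6,565 = $9,753.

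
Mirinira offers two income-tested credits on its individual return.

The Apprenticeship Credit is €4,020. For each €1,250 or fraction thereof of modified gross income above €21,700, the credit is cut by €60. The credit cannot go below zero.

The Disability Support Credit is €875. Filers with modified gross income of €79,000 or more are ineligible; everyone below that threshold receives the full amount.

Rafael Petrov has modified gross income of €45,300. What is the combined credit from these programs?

€3,755

Apprenticeship Credit: income exceeds €21,700 by €23,600, which is 19 full-or-partial €1,250 increments; reduction = 19 × €60 = €1,140, leaving €2,880.
Disability Support Credit: €45,300 is below the €79,000 cutoff, so the full €875 applies.
Total: €2,880 + €875 = €3,755.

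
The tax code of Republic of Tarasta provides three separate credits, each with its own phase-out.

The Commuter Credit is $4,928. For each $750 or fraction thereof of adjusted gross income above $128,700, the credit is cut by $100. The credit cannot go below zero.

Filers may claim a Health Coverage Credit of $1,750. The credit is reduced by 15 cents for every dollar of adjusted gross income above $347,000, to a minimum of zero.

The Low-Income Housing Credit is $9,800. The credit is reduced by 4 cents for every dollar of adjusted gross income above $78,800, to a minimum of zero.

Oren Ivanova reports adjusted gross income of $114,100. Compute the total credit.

Commuter Credit: $114,100 is at or below the $128,700 threshold, so the full $4,928 applies.
Health Coverage Credit: $114,100 is at or below the $347,000 threshold, so the full $1,750 applies.
Low-Income Housing Credit: 4% of the $35,300 excess over $78,800 is $1,412; credit = $9,800 − $1,412 = $8,388.
Total: $4,928 + $1,750 + $8,388 = $15,066.

$15,066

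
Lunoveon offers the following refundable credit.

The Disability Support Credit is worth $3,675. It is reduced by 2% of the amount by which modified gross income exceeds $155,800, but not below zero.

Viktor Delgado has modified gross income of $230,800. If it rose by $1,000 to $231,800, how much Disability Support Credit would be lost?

$20

At $230,800 — 2% of the $75,000 excess over $155,800 is $1,500; credit = $3,675 − $1,500 = $2,175.
At $231,800 — 2% of the $76,000 excess over $155,800 is $1,520; credit = $3,675 − $1,520 = $2,155.
Lost: $2,175 − $2,155 = $20.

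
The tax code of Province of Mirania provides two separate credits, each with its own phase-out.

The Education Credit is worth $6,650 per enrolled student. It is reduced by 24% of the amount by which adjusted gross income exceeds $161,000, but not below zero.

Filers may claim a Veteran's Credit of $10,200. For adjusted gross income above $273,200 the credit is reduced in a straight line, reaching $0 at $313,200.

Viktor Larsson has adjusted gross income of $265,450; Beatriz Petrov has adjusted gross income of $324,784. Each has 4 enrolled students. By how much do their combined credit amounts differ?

Viktor ($265,450): Education Credit: base = 4 × $6,650 = $26,600. 24% of the $104,450 excess over $161,000 is $25,068; credit = $26,600 − $25,068 = $1,532. Veteran's Credit: $265,450 is at or below the $273,200 threshold, so the full $10,200 applies. total $1,532 + $10,200 = $11,732
Beatriz ($324,784): Education Credit: base = 4 × $6,650 = $26,600. 24% of the $163,784 excess over $161,000 is $39,308.16 ≥ base, so the credit is $0. Veteran's Credit: $324,784 is at or above $313,200, so the credit is $0. total $0 + $0 = $0
Difference: |$11,732 − $0| = $11,732.

$11,732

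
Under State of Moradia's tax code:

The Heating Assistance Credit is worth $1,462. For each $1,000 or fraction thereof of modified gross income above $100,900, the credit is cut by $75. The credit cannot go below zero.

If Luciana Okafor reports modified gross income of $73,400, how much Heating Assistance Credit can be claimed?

$1,462

Heating Assistance Credit: $73,400 is at or below the $100,900 threshold, so the full $1,462 applies.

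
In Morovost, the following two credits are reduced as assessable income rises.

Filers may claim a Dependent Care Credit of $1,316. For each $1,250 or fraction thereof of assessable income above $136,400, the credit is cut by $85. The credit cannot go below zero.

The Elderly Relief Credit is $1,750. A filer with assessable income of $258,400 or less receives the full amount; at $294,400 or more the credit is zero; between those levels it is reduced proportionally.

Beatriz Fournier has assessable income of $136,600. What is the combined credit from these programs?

Dependent Care Credit: income exceeds $136,400 by $200, which is 1 full-or-partial $1,250 increment; reduction = 1 × $85 = $85, leaving $1,231.
Elderly Relief Credit: $136,600 is at or below the $258,400 threshold, so the full $1,750 applies.
Total: $1,231 + $1,750 = $2,981.

$2,981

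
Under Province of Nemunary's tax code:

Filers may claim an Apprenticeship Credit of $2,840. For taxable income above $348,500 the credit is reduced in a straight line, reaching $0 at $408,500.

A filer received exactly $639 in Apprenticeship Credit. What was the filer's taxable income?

$639 is 639/2,840 of the full $2,840, so 2,201/2,840 of the $60,000 range has been used: income = $348,500 + $60,000 × 2,201/2,840 = $395,000.

$395,000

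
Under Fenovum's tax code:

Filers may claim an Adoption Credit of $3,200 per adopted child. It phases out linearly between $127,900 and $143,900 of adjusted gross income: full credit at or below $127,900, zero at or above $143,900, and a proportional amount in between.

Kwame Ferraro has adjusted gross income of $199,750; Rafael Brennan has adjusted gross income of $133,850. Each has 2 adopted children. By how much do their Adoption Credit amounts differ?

$4,020

Kwame ($199,750): Adoption Credit: base = 2 × $3,200 = $6,400. $199,750 is at or above $143,900, so the credit is $0.
Rafael ($133,850): Adoption Credit: base = 2 × $3,200 = $6,400. $133,850 is $5,950 into a $16,000 phase-out range, leaving 10,050/16,000 of the credit: $6,400 × 10,050/16,000 = $4,020.
Difference: |$0 − $4,020| = $4,020.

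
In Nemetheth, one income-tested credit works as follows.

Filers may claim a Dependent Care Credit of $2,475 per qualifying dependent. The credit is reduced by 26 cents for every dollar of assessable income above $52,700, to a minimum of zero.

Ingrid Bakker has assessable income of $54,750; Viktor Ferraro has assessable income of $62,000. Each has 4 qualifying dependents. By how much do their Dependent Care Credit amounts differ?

$1,885

Ingrid ($54,750): Dependent Care Credit: base = 4 × $2,475 = $9,900. 26% of the $2,050 excess over $52,700 is $533; credit = $9,900 − $533 = $9,367.
Viktor ($62,000): Dependent Care Credit: base = 4 × $2,475 = $9,900. 26% of the $9,300 excess over $52,700 is $2,418; credit = $9,900 − $2,418 = $7,482.
Difference: |$9,367 − $7,482| = $1,885.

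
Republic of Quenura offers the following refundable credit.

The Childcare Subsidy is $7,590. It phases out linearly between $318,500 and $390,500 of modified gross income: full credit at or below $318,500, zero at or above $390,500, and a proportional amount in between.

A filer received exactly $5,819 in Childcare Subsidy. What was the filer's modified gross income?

$335,300

$5,819 is 5,819/7,590 of the full $7,590, so 1,771/7,590 of the $72,000 range has been used: income = $318,500 + $72,000 × 1,771/7,590 = $335,300.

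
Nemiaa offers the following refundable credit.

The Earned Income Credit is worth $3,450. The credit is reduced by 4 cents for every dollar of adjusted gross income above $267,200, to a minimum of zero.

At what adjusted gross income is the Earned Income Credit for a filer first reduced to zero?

The credit falls by 4% of each dollar above $267,200, so it reaches zero when the excess is $3,450 / 4% = $86,250: income = $267,200 + $86,250 = $353,450.

$353,450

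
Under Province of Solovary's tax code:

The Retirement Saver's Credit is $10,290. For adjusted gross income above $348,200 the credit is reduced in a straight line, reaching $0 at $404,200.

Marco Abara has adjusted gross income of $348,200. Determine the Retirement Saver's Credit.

$10,290

Retirement Saver's Credit: $348,200 is at or below the $348,200 threshold, so the full $10,290 applies.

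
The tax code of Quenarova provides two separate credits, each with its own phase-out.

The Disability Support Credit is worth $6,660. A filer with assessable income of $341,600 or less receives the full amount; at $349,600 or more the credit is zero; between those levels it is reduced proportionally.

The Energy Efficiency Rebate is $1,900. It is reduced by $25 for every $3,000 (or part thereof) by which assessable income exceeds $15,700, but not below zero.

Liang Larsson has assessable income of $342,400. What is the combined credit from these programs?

$5,994

Disability Support Credit: $342,400 is $800 into a $8,000 phase-out range, leaving 7,200/8,000 of the credit: $6,660 × 7,200/8,000 = $5,994.
Energy Efficiency Rebate: income exceeds $15,700 by $326,700 → 109 increments × $25 = $2,725 ≥ base, so the credit is $0.
Total: $5,994 + $0 = $5,994.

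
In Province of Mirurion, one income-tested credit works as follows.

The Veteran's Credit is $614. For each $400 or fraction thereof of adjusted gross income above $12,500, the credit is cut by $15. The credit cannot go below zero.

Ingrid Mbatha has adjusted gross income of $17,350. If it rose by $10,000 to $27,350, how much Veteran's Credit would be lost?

At $17,350 — income exceeds $12,500 by $4,850, which is 13 full-or-partial $400 increments; reduction = 13 × $15 = $195, leaving $419.
At $27,350 — income exceeds $12,500 by $14,850, which is 38 full-or-partial $400 increments; reduction = 38 × $15 = $570, leaving $44.
Lost: $419 − $44 = $375.

$375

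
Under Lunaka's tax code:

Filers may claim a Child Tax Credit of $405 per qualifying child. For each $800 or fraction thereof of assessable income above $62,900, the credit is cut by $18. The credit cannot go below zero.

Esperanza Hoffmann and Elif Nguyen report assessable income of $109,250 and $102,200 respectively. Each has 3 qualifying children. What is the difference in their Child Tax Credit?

$144

Esperanza ($109,250): Child Tax Credit: base = 3 × $405 = $1,215. income exceeds $62,900 by $46,350, which is 58 full-or-partial $800 increments; reduction = 58 × $18 = $1,044, leaving $171.
Elif ($102,200): Child Tax Credit: base = 3 × $405 = $1,215. income exceeds $62,900 by $39,300, which is 50 full-or-partial $800 increments; reduction = 50 × $18 = $900, leaving $315.
Difference: |$171 − $315| = $144.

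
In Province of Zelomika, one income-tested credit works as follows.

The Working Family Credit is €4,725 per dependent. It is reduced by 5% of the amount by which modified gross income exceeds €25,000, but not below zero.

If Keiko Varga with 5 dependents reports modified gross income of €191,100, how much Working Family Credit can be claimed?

€15,320

Working Family Credit: base = 5 × €4,725 = €23,625. 5% of the €166,100 excess over €25,000 is €8,305; credit = €23,625 − €8,305 = €15,320.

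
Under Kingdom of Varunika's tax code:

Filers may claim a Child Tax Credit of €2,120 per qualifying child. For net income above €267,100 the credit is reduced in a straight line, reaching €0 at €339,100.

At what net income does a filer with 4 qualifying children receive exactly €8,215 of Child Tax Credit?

€269,350

Full credit = 4 × €2,120 = €8,480.
€8,215 is 8,215/8,480 of the full €8,480, so 265/8,480 of the €72,000 range has been used: income = €267,100 + €72,000 × 265/8,480 = €269,350.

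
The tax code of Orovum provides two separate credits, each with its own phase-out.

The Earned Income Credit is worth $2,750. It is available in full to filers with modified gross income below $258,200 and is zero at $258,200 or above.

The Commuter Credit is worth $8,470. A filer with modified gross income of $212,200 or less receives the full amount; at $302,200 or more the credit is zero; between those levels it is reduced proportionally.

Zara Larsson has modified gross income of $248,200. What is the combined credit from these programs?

$7,832

Earned Income Credit: $248,200 is below the $258,200 cutoff, so the full $2,750 applies.
Commuter Credit: $248,200 is $36,000 into a $90,000 phase-out range, leaving 54,000/90,000 of the credit: $8,470 × 54,000/90,000 = $5,082.
Total: $2,750 + $5,082 = $7,832.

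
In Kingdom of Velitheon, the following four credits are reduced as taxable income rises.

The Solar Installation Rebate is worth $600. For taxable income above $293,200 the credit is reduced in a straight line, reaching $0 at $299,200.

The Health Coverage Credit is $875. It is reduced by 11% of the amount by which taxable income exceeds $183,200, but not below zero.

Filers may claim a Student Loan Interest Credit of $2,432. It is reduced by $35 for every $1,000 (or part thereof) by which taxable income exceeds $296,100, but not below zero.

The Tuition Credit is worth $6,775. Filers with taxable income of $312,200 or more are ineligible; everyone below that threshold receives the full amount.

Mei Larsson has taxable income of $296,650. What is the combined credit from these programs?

Solar Installation Rebate: $296,650 is $3,450 into a $6,000 phase-out range, leaving 2,550/6,000 of the credit: $600 × 2,550/6,000 = $255.
Health Coverage Credit: 11% of the $113,450 excess over $183,200 is $12,479.50 ≥ base, so the credit is $0.
Student Loan Interest Credit: income exceeds $296,100 by $550, which is 1 full-or-partial $1,000 increment; reduction = 1 × $35 = $35, leaving $2,397.
Tuition Credit: $296,650 is below the $312,200 cutoff, so the full $6,775 applies.
Total: $255 + $0 + $2,397 + $6,775 = $9,427.

$9,427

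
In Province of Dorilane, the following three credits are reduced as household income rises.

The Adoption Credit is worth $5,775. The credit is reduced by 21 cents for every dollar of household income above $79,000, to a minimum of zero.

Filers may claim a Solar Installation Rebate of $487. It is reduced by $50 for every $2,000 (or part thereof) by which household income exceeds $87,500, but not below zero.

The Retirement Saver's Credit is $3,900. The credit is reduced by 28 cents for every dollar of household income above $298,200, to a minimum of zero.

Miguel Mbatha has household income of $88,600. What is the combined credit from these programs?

$8,096

Adoption Credit: 21% of the $9,600 excess over $79,000 is $2,016; credit = $5,775 − $2,016 = $3,759.
Solar Installation Rebate: income exceeds $87,500 by $1,100, which is 1 full-or-partial $2,000 increment; reduction = 1 × $50 = $50, leaving $437.
Retirement Saver's Credit: $88,600 is at or below the $298,200 threshold, so the full $3,900 applies.
Total: $3,759 + $437 + $3,900 = $8,096.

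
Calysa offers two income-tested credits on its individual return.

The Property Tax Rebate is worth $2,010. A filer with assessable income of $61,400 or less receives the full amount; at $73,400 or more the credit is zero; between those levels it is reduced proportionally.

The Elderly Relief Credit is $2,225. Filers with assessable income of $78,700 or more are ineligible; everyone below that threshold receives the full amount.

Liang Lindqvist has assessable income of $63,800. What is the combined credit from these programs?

Property Tax Rebate: $63,800 is $2,400 into a $12,000 phase-out range, leaving 9,600/12,000 of the credit: $2,010 × 9,600/12,000 = $1,608.
Elderly Relief Credit: $63,800 is below the $78,700 cutoff, so the full $2,225 applies.
Total: $1,608 + $2,225 = $3,833.

$3,833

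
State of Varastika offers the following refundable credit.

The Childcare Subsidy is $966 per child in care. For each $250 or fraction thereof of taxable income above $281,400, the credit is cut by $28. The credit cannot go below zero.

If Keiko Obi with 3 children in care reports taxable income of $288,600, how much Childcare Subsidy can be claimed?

Childcare Subsidy: base = 3 × $966 = $2,898. income exceeds $281,400 by $7,200, which is 29 full-or-partial $250 increments; reduction = 29 × $28 = $812, leaving $2,086.

$2,086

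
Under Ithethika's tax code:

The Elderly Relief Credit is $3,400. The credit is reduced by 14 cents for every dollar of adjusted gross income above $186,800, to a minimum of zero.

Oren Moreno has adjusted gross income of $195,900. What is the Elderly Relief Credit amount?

Elderly Relief Credit: 14% of the $9,100 excess over $186,800 is $1,274; credit = $3,400 − $1,274 = $2,126.

$2,126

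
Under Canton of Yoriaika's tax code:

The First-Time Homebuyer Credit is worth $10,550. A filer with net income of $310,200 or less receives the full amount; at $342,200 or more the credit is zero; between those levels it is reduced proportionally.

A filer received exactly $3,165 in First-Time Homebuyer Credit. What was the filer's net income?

$3,165 is 3,165/10,550 of the full $10,550, so 7,385/10,550 of the $32,000 range has been used: income = $310,200 + $32,000 × 7,385/10,550 = $332,600.

$332,600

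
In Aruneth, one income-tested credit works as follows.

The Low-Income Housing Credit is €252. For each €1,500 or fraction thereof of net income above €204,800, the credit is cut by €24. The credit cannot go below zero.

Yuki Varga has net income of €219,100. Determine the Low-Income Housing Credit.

Low-Income Housing Credit: income exceeds €204,800 by €14,300, which is 10 full-or-partial €1,500 increments; reduction = 10 × €24 = €240, leaving €12.

€12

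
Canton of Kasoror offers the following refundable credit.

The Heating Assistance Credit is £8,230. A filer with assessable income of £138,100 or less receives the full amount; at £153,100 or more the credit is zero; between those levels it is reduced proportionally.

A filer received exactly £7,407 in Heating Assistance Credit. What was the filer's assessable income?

£7,407 is 7,407/8,230 of the full £8,230, so 823/8,230 of the £15,000 range has been used: income = £138,100 + £15,000 × 823/8,230 = £139,600.

£139,600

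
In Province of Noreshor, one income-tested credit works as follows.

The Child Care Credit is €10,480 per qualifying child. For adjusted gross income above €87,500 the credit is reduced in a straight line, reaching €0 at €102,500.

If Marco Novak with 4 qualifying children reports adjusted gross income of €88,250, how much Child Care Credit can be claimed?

€39,824

Child Care Credit: base = 4 × €10,480 = €41,920. €88,250 is €750 into a €15,000 phase-out range, leaving 14,250/15,000 of the credit: €41,920 × 14,250/15,000 = €39,824.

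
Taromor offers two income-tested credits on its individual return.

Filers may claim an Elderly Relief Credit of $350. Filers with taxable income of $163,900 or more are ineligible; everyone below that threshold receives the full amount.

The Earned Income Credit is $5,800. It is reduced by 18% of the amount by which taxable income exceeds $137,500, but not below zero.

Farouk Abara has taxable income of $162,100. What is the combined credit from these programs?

Elderly Relief Credit: $162,100 is below the $163,900 cutoff, so the full $350 applies.
Earned Income Credit: 18% of the $24,600 excess over $137,500 is $4,428; credit = $5,800 − $4,428 = $1,372.
Total: $350 + $1,372 = $1,722.

$1,722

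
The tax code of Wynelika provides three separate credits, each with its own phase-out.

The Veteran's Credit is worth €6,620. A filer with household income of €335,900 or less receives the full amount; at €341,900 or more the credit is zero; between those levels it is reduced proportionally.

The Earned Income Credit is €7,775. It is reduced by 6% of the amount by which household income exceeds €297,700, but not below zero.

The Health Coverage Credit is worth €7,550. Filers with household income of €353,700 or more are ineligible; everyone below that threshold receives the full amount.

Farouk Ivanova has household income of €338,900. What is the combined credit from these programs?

Veteran's Credit: €338,900 is €3,000 into a €6,000 phase-out range, leaving 3,000/6,000 of the credit: €6,620 × 3,000/6,000 = €3,310.
Earned Income Credit: 6% of the €41,200 excess over €297,700 is €2,472; credit = €7,775 − €2,472 = €5,303.
Health Coverage Credit: €338,900 is below the €353,700 cutoff, so the full €7,550 applies.
Total: €3,310 + €5,303 + €7,550 = €16,163.

€16,163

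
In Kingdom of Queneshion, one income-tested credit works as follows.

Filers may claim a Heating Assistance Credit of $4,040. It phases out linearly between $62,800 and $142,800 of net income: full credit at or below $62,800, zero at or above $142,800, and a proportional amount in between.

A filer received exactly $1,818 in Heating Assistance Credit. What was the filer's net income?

$106,800

$1,818 is 1,818/4,040 of the full $4,040, so 2,222/4,040 of the $80,000 range has been used: income = $62,800 + $80,000 × 2,222/4,040 = $106,800.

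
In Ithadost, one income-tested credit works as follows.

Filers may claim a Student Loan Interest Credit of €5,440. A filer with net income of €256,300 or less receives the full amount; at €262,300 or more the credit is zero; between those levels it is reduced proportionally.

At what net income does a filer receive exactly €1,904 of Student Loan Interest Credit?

€1,904 is 1,904/5,440 of the full €5,440, so 3,536/5,440 of the €6,000 range has been used: income = €256,300 + €6,000 × 3,536/5,440 = €260,200.

€260,200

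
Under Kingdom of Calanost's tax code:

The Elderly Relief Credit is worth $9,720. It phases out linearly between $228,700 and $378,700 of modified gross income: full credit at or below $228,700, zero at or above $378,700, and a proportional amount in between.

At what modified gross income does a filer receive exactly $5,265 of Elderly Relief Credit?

$5,265 is 5,265/9,720 of the full $9,720, so 4,455/9,720 of the $150,000 range has been used: income = $228,700 + $150,000 × 4,455/9,720 = $297,450.

$297,450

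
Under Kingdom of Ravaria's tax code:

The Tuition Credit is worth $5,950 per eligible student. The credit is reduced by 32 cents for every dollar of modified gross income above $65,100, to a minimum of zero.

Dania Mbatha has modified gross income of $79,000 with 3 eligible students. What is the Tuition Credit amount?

Tuition Credit: base = 3 × $5,950 = $17,850. 32% of the $13,900 excess over $65,100 is $4,448; credit = $17,850 − $4,448 = $13,402.

$13,402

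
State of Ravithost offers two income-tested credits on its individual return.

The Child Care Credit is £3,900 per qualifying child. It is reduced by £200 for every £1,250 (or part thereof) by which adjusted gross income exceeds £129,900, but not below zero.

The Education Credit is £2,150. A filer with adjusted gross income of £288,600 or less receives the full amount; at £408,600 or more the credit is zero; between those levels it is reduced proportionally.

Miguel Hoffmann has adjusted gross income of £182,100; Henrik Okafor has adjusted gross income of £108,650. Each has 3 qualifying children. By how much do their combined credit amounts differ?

Miguel (£182,100): Child Care Credit: base = 3 × £3,900 = £11,700. income exceeds £129,900 by £52,200, which is 42 full-or-partial £1,250 increments; reduction = 42 × £200 = £8,400, leaving £3,300. Education Credit: £182,100 is at or below the £288,600 threshold, so the full £2,150 applies. total £3,300 + £2,150 = £5,450
Henrik (£108,650): Child Care Credit: base = 3 × £3,900 = £11,700. £108,650 is at or below the £129,900 threshold, so the full £11,700 applies. Education Credit: £108,650 is at or below the £288,600 threshold, so the full £2,150 applies. total £11,700 + £2,150 = £13,850
Difference: |£5,450 − £13,850| = £8,400.

£8,400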